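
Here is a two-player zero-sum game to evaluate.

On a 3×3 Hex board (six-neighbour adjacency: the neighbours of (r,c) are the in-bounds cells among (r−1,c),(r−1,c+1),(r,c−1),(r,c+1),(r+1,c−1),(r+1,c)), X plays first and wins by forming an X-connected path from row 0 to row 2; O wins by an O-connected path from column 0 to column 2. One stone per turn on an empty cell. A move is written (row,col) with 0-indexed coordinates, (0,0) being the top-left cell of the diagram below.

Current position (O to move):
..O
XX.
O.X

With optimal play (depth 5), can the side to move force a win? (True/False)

p1 O@[..O/XX./O.X]: (0,0)[O.O/XX./O.X]-1* (0,1)[.OO/XX./O.X]-1 (1,2)[..O/XXO/O.X]-1 (2,1)[..O/XX./OOX]-1
p2 X@[O.O/XX./O.X]: (0,1)[OXO/XX./O.X]+1* (1,2)[O.O/XXX/O.X]-1 (2,1)[O.O/XX./OXX]-1
p3 O@[OXO/XX./O.X]: (1,2)[OXO/XXO/O.X]-1* (2,1)[OXO/XX./OOX]-1
p4 X@[OXO/XXO/O.X]: (2,1)[OXO/XXO/OXX]+1*
p5 O@[OXO/XXO/OXX] terminal -1; root [..O/XX./O.X] d5

O winning at [..O/XX./O.X]: False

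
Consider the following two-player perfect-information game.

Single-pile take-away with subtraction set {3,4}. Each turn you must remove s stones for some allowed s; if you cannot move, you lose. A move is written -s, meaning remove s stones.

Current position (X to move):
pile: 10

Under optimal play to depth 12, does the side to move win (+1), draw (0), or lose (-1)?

[10] X move#1: -3:+1/7*, -4:-1/6
[7] O move#2: -3:-1/4*, -4:-1/3
[4] X move#3: -3:+1/1*, -4:+1/0
[1] end (terminal -1, O#4); searched 10 to 12

value(10, X) = +1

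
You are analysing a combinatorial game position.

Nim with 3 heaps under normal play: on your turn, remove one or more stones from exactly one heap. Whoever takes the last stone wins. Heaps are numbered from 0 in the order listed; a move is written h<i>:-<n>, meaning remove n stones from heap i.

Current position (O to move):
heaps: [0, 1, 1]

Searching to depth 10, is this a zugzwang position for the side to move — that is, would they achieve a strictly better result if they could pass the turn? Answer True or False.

p1 O@[(0,1,1)]: h1:-1[(0,0,1)]-1* h2:-1[(0,1,0)]-1
p2 X@[(0,0,1)]: h2:-1[(0,0,0)]+1*
p3 O@[(0,0,0)] terminal -1; root [(0,1,1)] d10
if O skipped the turn, X would face:
~ p1 X@[(0,1,1)]: h1:-1[(0,0,1)]-1* h2:-1[(0,1,0)]-1
~ p2 O@[(0,0,1)]: h2:-1[(0,0,0)]+1*
~ p3 X@[(0,0,0)] terminal -1; root [(0,1,1)] d10
compare (O): move=-1 vs pass=+1

zugzwang((0,1,1), O) = True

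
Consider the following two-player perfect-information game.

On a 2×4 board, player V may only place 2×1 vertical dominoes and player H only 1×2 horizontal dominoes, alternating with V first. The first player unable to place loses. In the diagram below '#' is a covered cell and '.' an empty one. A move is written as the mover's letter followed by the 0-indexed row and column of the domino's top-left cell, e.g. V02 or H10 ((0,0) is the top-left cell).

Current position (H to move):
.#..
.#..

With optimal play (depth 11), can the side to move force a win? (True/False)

H winning at [.#../.#..]: True

p1 H@[.#../.#..]: H02[.###/.#..]+1* H12[.#../.###]+1
p2 V@[.###/.#..]: V00[####/##..]-1*
p3 H@[####/##..]: H12[####/####]+1*
p4 V@[####/####] terminal -1; root [.#../.#..] d11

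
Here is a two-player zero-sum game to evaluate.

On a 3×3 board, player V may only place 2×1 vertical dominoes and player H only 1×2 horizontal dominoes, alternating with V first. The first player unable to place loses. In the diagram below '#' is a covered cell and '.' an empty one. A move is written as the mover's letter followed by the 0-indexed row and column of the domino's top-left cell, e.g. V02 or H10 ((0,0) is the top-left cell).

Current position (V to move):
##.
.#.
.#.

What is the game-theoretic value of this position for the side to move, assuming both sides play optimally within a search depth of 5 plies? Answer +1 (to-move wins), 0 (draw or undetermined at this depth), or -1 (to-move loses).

[##./.#./.#.] V move#1: V02:+1/###/.##/.#.*, V10:+1/##./##./##., V12:+1/##./.##/.##
[###/.##/.#.] end (terminal -1, H#2); searched ##./.#./.#. to 5

value(##./.#./.#., V) = +1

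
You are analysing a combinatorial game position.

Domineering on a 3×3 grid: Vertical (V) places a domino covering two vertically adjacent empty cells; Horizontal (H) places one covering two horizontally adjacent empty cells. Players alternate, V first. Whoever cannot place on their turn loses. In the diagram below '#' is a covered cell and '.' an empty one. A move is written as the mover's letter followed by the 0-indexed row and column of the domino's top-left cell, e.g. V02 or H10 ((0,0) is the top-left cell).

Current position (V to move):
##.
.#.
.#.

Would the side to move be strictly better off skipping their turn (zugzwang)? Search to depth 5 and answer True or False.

zugzwang(##./.#./.#., V) = False

p1 V@[##./.#./.#.]: V02[###/.##/.#.]+1* V10[##./##./##.]+1 V12[##./.##/.##]+1
p2 H@[###/.##/.#.] terminal -1; root [##./.#./.#.] d5
if V skipped the turn, H would face:
~ p1 H@[##./.#./.#.] terminal -1; root [##./.#./.#.] d5
compare (V): move=+1 vs pass=+1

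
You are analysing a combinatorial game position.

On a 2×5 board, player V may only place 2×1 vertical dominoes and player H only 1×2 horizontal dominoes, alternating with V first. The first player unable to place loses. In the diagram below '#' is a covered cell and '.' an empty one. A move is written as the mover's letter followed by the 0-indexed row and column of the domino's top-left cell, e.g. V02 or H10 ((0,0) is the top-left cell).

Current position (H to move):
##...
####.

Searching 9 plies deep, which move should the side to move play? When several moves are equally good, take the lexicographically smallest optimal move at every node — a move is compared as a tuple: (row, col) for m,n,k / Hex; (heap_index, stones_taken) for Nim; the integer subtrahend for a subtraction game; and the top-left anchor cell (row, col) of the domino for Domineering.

H's best at [##.../####.]: H03

p1 H@[##.../####.]: H02[####./####.]-1 H03[##.##/####.]+1*
p2 V@[##.##/####.] terminal -1; root [##.../####.] d9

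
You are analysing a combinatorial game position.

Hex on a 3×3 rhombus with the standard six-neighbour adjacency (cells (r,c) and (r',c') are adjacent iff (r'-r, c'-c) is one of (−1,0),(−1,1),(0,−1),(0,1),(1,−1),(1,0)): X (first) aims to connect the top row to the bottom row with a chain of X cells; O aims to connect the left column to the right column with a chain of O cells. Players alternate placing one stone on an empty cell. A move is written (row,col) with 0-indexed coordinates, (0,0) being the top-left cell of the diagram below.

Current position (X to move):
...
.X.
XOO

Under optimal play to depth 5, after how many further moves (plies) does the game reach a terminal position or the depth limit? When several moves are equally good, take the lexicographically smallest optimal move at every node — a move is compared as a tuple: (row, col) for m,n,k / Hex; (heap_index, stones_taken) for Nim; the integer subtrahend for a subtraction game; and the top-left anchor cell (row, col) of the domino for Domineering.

PV length from [.../.X./XOO]: 3 plies

p1 X@[.../.X./XOO]: (0,0)[X../.X./XOO]+1* (0,1)[.X./.X./XOO]+1 (0,2)[..X/.X./XOO]+1 (1,0)[.../XX./XOO]+1 (1,2)[.../.XX/XOO]+1
p2 O@[X../.X./XOO]: (0,1)[XO./.X./XOO]-1* (0,2)[X.O/.X./XOO]-1 (1,0)[X../OX./XOO]-1 (1,2)[X../.XO/XOO]-1
p3 X@[XO./.X./XOO]: (0,2)[XOX/.X./XOO]+1* (1,0)[XO./XX./XOO]+1 (1,2)[XO./.XX/XOO]+1
p4 O@[XOX/.X./XOO] terminal -1; root [.../.X./XOO] d5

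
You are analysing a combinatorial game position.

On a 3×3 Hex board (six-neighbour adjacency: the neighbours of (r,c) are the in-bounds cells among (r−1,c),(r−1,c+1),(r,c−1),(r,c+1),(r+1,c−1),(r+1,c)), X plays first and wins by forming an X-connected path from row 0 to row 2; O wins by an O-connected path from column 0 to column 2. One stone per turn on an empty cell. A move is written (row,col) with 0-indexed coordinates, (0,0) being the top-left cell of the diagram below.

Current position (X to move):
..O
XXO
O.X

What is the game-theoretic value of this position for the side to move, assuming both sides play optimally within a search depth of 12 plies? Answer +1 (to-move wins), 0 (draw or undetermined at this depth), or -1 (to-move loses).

value(..O/XXO/O.X, X) = +1

ply 1, X at ..O/XXO/O.X | (0,0)=-1→X.O/XXO/O.X; (0,1)=-1→.XO/XXO/O.X; (2,1)=+1→..O/XXO/OXX*
ply 2, O at ..O/XXO/OXX | (0,0)=-1→O.O/XXO/OXX*; (0,1)=-1→.OO/XXO/OXX
ply 3, X at O.O/XXO/OXX | (0,1)=+1→OXO/XXO/OXX*
ply 4: OXO/XXO/OXX is terminal -1 (O); from ..O/XXO/O.X depth 12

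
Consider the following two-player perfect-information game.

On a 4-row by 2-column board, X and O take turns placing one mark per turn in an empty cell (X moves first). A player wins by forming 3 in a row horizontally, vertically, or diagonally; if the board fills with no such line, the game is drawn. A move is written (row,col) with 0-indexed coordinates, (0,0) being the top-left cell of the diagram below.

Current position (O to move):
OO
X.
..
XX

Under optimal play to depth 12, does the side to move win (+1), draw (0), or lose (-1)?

value(OO/X./../XX, O) = 0

[OO/X./../XX] O move#1: (1,1):-1/OO/XO/../XX, (2,0):+0/OO/X./O./XX*, (2,1):-1/OO/X./.O/XX
[OO/X./O./XX] X move#2: (1,1):+0/OO/XX/O./XX*, (2,1):+0/OO/X./OX/XX
[OO/XX/O./XX] O move#3: (2,1):+0/OO/XX/OO/XX*
[OO/XX/OO/XX] end (terminal +0, X#4); searched OO/X./../XX to 12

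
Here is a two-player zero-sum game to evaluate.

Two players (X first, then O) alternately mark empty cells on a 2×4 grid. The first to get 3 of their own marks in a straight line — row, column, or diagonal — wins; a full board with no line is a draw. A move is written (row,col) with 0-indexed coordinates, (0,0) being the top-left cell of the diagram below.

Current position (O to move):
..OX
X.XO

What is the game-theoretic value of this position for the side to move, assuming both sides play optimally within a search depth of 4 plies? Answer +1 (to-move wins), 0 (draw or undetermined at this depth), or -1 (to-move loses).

value(..OX/X.XO, O) = 0

ply 1, O at ..OX/X.XO | (0,0)=-1→O.OX/X.XO; (0,1)=-1→.OOX/X.XO; (1,1)=+0→..OX/XOXO*
ply 2, X at ..OX/XOXO | (0,0)=+0→X.OX/XOXO*; (0,1)=+0→.XOX/XOXO
ply 3, O at X.OX/XOXO | (0,1)=+0→XOOX/XOXO*
ply 4: XOOX/XOXO is terminal +0 (X); from ..OX/X.XO depth 4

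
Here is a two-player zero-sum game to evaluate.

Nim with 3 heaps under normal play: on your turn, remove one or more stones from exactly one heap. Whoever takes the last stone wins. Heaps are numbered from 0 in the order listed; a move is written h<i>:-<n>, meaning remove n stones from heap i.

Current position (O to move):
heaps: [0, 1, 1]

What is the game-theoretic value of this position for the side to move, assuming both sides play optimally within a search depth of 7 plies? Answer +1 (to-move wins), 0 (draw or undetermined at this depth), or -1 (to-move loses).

value((0,1,1), O) = -1

[(0,1,1)] O move#1: h1:-1:-1/(0,0,1)*, h2:-1:-1/(0,1,0)
[(0,0,1)] X move#2: h2:-1:+1/(0,0,0)*
[(0,0,0)] end (terminal -1, O#3); searched (0,1,1) to 7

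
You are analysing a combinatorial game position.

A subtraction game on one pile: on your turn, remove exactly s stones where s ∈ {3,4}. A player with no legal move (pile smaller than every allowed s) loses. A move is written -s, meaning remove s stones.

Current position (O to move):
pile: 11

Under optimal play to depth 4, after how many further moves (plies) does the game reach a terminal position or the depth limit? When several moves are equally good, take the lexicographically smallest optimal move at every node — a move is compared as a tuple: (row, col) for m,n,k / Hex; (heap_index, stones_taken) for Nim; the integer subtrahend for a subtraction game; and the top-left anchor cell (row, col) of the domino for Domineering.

PV length from [11]: 3 plies

[11] O move#1: -3:+1/8*, -4:+1/7
[8] X move#2: -3:-1/5*, -4:-1/4
[5] O move#3: -3:+1/2*, -4:+1/1
[2] end (terminal -1, X#4); searched 11 to 4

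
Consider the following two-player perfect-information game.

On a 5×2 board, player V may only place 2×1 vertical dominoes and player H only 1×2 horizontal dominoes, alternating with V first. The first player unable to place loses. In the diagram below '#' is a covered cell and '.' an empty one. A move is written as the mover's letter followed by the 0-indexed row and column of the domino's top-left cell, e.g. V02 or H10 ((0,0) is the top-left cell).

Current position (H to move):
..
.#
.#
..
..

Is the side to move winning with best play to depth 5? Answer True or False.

H winning at [../.#/.#/../..]: True

p1 H@[../.#/.#/../..]: H00[##/.#/.#/../..]-1 H30[../.#/.#/##/..]+1* H40[../.#/.#/../##]+1
p2 V@[../.#/.#/##/..]: V00[#./##/.#/##/..]-1* V10[../##/##/##/..]-1
p3 H@[#./##/.#/##/..]: H40[#./##/.#/##/##]+1*
p4 V@[#./##/.#/##/##] terminal -1; root [../.#/.#/../..] d5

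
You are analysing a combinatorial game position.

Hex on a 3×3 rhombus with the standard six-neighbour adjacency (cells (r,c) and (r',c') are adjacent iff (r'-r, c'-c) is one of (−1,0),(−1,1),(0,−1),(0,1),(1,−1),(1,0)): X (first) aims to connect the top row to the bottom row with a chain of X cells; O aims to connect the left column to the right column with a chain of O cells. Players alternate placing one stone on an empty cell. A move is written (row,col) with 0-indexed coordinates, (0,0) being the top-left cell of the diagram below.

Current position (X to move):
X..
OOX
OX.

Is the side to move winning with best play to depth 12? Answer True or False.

p1 X@[X../OOX/OX.]: (0,1)[XX./OOX/OX.]-1 (0,2)[X.X/OOX/OX.]+1* (2,2)[X../OOX/OXX]-1
p2 O@[X.X/OOX/OX.] terminal -1; root [X../OOX/OX.] d12

X winning at [X../OOX/OX.]: True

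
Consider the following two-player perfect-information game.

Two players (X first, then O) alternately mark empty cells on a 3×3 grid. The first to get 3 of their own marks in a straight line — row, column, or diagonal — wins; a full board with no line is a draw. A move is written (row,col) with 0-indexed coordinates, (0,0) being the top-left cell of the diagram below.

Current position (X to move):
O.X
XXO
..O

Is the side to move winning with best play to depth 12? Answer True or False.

p1 X@[O.X/XXO/..O]: (0,1)[OXX/XXO/..O]+1* (2,0)[O.X/XXO/X.O]+1 (2,1)[O.X/XXO/.XO]+1
p2 O@[OXX/XXO/..O]: (2,0)[OXX/XXO/O.O]-1* (2,1)[OXX/XXO/.OO]-1
p3 X@[OXX/XXO/O.O]: (2,1)[OXX/XXO/OXO]+1*
p4 O@[OXX/XXO/OXO] terminal -1; root [O.X/XXO/..O] d12

X winning at [O.X/XXO/..O]: True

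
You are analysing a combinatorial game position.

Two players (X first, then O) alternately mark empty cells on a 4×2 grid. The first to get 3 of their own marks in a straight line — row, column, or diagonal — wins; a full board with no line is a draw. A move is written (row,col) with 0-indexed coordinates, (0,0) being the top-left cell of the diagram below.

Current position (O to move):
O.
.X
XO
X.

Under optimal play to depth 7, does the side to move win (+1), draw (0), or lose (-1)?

[O./.X/XO/X.] O move#1: (0,1):-1/OO/.X/XO/X., (1,0):+0/O./OX/XO/X.*, (3,1):-1/O./.X/XO/XO
[O./OX/XO/X.] X move#2: (0,1):+0/OX/OX/XO/X.*, (3,1):+0/O./OX/XO/XX
[OX/OX/XO/X.] O move#3: (3,1):+0/OX/OX/XO/XO*
[OX/OX/XO/XO] end (terminal +0, X#4); searched O./.X/XO/X. to 7

value(O./.X/XO/X., O) = 0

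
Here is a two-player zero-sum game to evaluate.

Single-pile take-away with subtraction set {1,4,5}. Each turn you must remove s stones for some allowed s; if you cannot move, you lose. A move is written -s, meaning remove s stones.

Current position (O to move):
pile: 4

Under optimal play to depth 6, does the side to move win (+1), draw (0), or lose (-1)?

value(4, O) = +1

[4] O move#1: -1:-1/3, -4:+1/0*
[0] end (terminal -1, X#2); searched 4 to 6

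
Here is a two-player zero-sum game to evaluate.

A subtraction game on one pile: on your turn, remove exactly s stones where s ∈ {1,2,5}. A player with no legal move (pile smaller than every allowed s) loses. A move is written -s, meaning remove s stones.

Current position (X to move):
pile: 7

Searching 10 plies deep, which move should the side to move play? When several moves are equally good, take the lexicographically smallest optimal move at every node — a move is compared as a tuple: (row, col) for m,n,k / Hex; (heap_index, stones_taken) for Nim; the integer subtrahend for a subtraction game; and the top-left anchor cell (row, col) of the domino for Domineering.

X's best at [7]: -1

p1 X@[7]: -1[6]+1* -2[5]-1 -5[2]-1
p2 O@[6]: -1[5]-1* -2[4]-1 -5[1]-1
p3 X@[5]: -1[4]-1 -2[3]+1* -5[0]+1
p4 O@[3]: -1[2]-1* -2[1]-1
p5 X@[2]: -1[1]-1 -2[0]+1*
p6 O@[0] terminal -1; root [7] d10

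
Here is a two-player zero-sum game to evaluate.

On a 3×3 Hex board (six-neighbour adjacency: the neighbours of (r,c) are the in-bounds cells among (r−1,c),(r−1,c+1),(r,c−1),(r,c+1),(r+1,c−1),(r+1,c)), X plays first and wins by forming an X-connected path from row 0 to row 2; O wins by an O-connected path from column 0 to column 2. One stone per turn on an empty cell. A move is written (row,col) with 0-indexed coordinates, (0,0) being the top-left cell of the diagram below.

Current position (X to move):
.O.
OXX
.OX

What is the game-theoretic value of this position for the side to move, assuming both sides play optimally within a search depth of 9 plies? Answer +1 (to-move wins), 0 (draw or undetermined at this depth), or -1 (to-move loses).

ply 1, X at .O./OXX/.OX | (0,0)=-1→XO./OXX/.OX; (0,2)=+1→.OX/OXX/.OX*; (2,0)=-1→.O./OXX/XOX
ply 2: .OX/OXX/.OX is terminal -1 (O); from .O./OXX/.OX depth 9

value(.O./OXX/.OX, X) = +1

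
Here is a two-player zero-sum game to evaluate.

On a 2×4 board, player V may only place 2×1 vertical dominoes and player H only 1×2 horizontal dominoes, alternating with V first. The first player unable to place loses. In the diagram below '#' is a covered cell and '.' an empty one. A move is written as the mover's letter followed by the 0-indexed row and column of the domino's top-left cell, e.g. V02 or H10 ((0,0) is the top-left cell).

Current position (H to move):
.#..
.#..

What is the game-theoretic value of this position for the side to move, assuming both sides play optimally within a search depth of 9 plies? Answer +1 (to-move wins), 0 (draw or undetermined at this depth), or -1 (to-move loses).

[.#../.#..] H move#1: H02:+1/.###/.#..*, H12:+1/.#../.###
[.###/.#..] V move#2: V00:-1/####/##..*
[####/##..] H move#3: H12:+1/####/####*
[####/####] end (terminal -1, V#4); searched .#../.#.. to 9

value(.#../.#.., H) = +1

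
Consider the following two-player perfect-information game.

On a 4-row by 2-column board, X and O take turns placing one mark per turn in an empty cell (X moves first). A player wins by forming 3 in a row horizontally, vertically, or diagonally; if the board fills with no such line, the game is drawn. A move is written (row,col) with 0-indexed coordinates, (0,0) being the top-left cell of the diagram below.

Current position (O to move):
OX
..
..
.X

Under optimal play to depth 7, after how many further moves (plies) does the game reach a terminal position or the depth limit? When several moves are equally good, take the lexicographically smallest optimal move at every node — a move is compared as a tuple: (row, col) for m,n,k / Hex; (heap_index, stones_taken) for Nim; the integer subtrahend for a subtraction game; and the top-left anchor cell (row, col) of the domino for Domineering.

PV length from [OX/../../.X]: 5 plies

p1 O@[OX/../../.X]: (1,0)[OX/O./../.X]+0* (1,1)[OX/.O/../.X]+0 (2,0)[OX/../O./.X]+0 (2,1)[OX/../.O/.X]+0 (3,0)[OX/../../OX]+0
p2 X@[OX/O./../.X]: (1,1)[OX/OX/../.X]-1 (2,0)[OX/O./X./.X]+0* (2,1)[OX/O./.X/.X]-1 (3,0)[OX/O./../XX]-1
p3 O@[OX/O./X./.X]: (1,1)[OX/OO/X./.X]+0* (2,1)[OX/O./XO/.X]+0 (3,0)[OX/O./X./OX]+0
p4 X@[OX/OO/X./.X]: (2,1)[OX/OO/XX/.X]+0* (3,0)[OX/OO/X./XX]+0
p5 O@[OX/OO/XX/.X]: (3,0)[OX/OO/XX/OX]+0*
p6 X@[OX/OO/XX/OX] terminal +0; root [OX/../../.X] d7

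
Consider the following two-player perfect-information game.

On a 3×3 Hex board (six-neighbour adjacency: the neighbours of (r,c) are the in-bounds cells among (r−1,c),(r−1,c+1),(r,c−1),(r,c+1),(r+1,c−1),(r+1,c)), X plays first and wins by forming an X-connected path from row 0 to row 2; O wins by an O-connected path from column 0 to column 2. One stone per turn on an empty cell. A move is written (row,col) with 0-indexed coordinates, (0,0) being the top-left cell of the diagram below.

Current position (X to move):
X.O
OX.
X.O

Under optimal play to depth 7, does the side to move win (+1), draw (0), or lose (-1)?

p1 X@[X.O/OX./X.O]: (0,1)[XXO/OX./X.O]+1* (1,2)[X.O/OXX/X.O]-1 (2,1)[X.O/OX./XXO]-1
p2 O@[XXO/OX./X.O] terminal -1; root [X.O/OX./X.O] d7

value(X.O/OX./X.O, X) = +1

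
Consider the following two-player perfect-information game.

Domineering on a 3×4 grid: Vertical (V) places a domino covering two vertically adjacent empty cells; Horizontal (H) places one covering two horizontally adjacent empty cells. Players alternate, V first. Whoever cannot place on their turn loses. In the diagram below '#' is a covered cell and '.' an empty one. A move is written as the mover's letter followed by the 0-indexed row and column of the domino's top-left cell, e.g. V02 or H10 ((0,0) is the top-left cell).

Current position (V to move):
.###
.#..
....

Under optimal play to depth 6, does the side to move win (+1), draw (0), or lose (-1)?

value(.###/.#../...., V) = +1

ply 1, V at .###/.#../.... | V00=-1→####/##../....; V10=-1→.###/##../#...; V12=+1→.###/.##./..#.*; V13=+1→.###/.#.#/...#
ply 2, H at .###/.##./..#. | H20=-1→.###/.##./###.*
ply 3, V at .###/.##./###. | V00=+1→####/###./###.*; V13=+1→.###/.###/####
ply 4: ####/###./###. is terminal -1 (H); from .###/.#../.... depth 6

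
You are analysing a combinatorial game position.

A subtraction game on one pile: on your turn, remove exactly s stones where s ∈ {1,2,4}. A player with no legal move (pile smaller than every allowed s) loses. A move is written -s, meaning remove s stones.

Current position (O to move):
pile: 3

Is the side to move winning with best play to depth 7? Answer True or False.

O winning at [3]: False

ply 1, O at 3 | -1=-1→2*; -2=-1→1
ply 2, X at 2 | -1=-1→1; -2=+1→0*
ply 3: 0 is terminal -1 (O); from 3 depth 7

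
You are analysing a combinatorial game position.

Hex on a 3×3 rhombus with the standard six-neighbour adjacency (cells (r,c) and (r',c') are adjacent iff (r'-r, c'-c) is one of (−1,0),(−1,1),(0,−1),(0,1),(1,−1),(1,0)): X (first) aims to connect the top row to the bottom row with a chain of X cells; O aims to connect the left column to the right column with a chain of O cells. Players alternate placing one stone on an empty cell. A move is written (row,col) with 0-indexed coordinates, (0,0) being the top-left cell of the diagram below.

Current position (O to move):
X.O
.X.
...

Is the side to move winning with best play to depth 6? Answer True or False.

ply 1, O at X.O/.X./... | (0,1)=-1→XOO/.X./...*; (1,0)=-1→X.O/OX./...; (1,2)=-1→X.O/.XO/...; (2,0)=-1→X.O/.X./O..; (2,1)=-1→X.O/.X./.O.; (2,2)=-1→X.O/.X./..O
ply 2, X at XOO/.X./... | (1,0)=+1→XOO/XX./...*; (1,2)=-1→XOO/.XX/...; (2,0)=-1→XOO/.X./X..; (2,1)=-1→XOO/.X./.X.; (2,2)=-1→XOO/.X./..X
ply 3, O at XOO/XX./... | (1,2)=-1→XOO/XXO/...*; (2,0)=-1→XOO/XX./O..; (2,1)=-1→XOO/XX./.O.; (2,2)=-1→XOO/XX./..O
ply 4, X at XOO/XXO/... | (2,0)=+1→XOO/XXO/X..*; (2,1)=+1→XOO/XXO/.X.; (2,2)=+1→XOO/XXO/..X
ply 5: XOO/XXO/X.. is terminal -1 (O); from X.O/.X./... depth 6

O winning at [X.O/.X./...]: False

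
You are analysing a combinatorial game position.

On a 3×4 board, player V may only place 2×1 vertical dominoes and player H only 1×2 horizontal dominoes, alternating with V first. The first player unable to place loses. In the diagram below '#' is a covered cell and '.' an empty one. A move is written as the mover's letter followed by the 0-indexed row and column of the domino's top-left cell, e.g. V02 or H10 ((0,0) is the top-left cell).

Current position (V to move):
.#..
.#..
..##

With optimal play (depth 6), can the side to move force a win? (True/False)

ply 1, V at .#../.#../..## | V00=-1→##../##../..##; V02=+1→.##./.##./..##*; V03=+1→.#.#/.#.#/..##; V10=-1→.#../##../#.##
ply 2, H at .##./.##./..## | H20=-1→.##./.##./####*
ply 3, V at .##./.##./#### | V00=+1→###./###./####*; V03=+1→.###/.###/####
ply 4: ###./###./#### is terminal -1 (H); from .#../.#../..## depth 6

V winning at [.#../.#../..##]: True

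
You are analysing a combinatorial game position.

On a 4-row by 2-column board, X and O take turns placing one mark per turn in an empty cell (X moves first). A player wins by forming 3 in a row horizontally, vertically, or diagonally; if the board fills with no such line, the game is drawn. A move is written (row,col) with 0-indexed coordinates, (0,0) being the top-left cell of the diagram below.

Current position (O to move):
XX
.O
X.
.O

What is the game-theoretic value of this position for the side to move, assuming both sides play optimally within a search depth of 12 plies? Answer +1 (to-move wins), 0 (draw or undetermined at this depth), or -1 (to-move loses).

value(XX/.O/X./.O, O) = +1

p1 O@[XX/.O/X./.O]: (1,0)[XX/OO/X./.O]+0 (2,1)[XX/.O/XO/.O]+1* (3,0)[XX/.O/X./OO]-1
p2 X@[XX/.O/XO/.O] terminal -1; root [XX/.O/X./.O] d12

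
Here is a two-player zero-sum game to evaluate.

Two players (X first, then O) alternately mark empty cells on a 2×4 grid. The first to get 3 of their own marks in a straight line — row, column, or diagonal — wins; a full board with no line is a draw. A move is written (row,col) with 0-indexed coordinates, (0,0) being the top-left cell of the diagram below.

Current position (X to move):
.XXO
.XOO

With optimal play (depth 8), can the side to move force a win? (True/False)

X winning at [.XXO/.XOO]: True

[.XXO/.XOO] X move#1: (0,0):+1/XXXO/.XOO*, (1,0):+0/.XXO/XXOO
[XXXO/.XOO] end (terminal -1, O#2); searched .XXO/.XOO to 8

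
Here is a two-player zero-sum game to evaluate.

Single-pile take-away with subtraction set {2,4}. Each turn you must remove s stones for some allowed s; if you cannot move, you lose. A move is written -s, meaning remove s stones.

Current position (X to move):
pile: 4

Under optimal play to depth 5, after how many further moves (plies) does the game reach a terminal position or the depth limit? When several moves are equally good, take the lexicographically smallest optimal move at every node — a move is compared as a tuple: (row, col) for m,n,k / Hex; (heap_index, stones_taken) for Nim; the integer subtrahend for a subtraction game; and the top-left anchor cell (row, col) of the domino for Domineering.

ply 1, X at 4 | -2=-1→2; -4=+1→0*
ply 2: 0 is terminal -1 (O); from 4 depth 5

PV length from [4]: 1 ply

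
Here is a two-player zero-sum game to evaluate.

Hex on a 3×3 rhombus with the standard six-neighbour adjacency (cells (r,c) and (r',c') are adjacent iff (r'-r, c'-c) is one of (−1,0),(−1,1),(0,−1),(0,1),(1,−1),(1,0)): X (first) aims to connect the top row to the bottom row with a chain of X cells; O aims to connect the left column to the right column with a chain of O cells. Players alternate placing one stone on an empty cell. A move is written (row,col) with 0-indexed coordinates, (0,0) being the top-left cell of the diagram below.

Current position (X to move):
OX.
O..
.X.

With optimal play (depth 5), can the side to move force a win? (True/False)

[OX./O../.X.] X move#1: (0,2):+1/OXX/O../.X.*, (1,1):+1/OX./OX./.X., (1,2):+1/OX./O.X/.X., (2,0):-1/OX./O../XX., (2,2):-1/OX./O../.XX
[OXX/O../.X.] O move#2: (1,1):-1/OXX/OO./.X.*, (1,2):-1/OXX/O.O/.X., (2,0):-1/OXX/O../OX., (2,2):-1/OXX/O../.XO
[OXX/OO./.X.] X move#3: (1,2):+1/OXX/OOX/.X.*, (2,0):-1/OXX/OO./XX., (2,2):-1/OXX/OO./.XX
[OXX/OOX/.X.] end (terminal -1, O#4); searched OX./O../.X. to 5

X winning at [OX./O../.X.]: True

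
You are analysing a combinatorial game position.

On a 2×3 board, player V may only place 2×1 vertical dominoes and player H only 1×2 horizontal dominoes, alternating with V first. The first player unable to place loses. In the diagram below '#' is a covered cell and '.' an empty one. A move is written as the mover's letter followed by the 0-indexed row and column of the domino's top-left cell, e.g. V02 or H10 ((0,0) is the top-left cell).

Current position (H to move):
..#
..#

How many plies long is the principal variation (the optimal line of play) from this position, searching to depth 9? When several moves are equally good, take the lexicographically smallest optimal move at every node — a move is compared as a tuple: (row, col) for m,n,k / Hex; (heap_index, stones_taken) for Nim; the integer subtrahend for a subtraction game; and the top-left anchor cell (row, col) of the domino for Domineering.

PV length from [..#/..#]: 1 ply

ply 1, H at ..#/..# | H00=+1→###/..#*; H10=+1→..#/###
ply 2: ###/..# is terminal -1 (V); from ..#/..# depth 9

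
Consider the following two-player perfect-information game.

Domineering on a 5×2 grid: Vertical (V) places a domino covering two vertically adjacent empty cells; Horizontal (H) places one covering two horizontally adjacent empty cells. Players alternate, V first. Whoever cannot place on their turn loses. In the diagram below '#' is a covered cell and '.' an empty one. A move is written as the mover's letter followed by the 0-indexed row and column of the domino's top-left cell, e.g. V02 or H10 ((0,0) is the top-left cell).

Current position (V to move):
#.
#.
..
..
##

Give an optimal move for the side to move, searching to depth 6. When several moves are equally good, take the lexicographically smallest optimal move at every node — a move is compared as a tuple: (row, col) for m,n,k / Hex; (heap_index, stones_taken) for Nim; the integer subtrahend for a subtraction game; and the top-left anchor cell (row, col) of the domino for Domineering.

[#./#./../../##] V move#1: V01:-1/##/##/../../##, V11:-1/#./##/.#/../##, V20:+1/#./#./#./#./##*, V21:+1/#./#./.#/.#/##
[#./#./#./#./##] end (terminal -1, H#2); searched #./#./../../## to 6

V's best at [#./#./../../##]: V20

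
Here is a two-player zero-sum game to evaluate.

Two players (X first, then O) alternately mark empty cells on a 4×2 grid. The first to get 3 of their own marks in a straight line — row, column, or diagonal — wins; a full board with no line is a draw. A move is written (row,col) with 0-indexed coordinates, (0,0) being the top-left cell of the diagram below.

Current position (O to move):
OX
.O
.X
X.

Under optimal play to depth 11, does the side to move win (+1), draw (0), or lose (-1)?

ply 1, O at OX/.O/.X/X. | (1,0)=+0→OX/OO/.X/X.*; (2,0)=+0→OX/.O/OX/X.; (3,1)=+0→OX/.O/.X/XO
ply 2, X at OX/OO/.X/X. | (2,0)=+0→OX/OO/XX/X.*; (3,1)=-1→OX/OO/.X/XX
ply 3, O at OX/OO/XX/X. | (3,1)=+0→OX/OO/XX/XO*
ply 4: OX/OO/XX/XO is terminal +0 (X); from OX/.O/.X/X. depth 11

value(OX/.O/.X/X., O) = 0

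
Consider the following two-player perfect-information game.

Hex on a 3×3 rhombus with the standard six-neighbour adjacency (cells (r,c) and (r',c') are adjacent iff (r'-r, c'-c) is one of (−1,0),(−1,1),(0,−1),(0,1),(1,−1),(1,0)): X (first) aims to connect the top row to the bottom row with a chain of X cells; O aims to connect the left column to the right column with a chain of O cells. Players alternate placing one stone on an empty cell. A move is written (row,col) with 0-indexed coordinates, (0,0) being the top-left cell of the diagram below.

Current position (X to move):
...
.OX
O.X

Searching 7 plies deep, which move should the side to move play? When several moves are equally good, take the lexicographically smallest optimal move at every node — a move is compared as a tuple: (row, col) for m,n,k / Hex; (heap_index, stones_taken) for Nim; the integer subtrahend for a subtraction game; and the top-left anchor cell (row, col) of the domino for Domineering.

X's best at [.../.OX/O.X]: (0,2)

ply 1, X at .../.OX/O.X | (0,0)=-1→X../.OX/O.X; (0,1)=-1→.X./.OX/O.X; (0,2)=+1→..X/.OX/O.X*; (1,0)=-1→.../XOX/O.X; (2,1)=-1→.../.OX/OXX
ply 2: ..X/.OX/O.X is terminal -1 (O); from .../.OX/O.X depth 7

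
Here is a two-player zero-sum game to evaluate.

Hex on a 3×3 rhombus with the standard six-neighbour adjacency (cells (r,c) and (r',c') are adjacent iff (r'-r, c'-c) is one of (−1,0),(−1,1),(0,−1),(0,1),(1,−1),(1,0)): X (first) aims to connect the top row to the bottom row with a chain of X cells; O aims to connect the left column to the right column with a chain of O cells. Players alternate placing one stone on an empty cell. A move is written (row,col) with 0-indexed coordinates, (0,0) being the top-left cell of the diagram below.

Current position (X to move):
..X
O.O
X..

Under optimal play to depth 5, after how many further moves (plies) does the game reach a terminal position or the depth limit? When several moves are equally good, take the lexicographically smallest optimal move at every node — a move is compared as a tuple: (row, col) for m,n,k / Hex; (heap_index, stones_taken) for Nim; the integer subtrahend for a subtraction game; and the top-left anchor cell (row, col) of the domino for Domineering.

p1 X@[..X/O.O/X..]: (0,0)[X.X/O.O/X..]-1 (0,1)[.XX/O.O/X..]-1 (1,1)[..X/OXO/X..]+1* (2,1)[..X/O.O/XX.]-1 (2,2)[..X/O.O/X.X]-1
p2 O@[..X/OXO/X..] terminal -1; root [..X/O.O/X..] d5

PV length from [..X/O.O/X..]: 1 ply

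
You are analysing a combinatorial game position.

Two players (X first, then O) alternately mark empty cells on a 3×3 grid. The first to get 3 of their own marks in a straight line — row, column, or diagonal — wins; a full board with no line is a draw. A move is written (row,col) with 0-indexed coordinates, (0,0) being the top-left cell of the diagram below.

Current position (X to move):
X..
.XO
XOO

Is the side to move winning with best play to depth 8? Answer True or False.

X winning at [X../.XO/XOO]: True

p1 X@[X../.XO/XOO]: (0,1)[XX./.XO/XOO]-1 (0,2)[X.X/.XO/XOO]+1* (1,0)[X../XXO/XOO]+1
p2 O@[X.X/.XO/XOO] terminal -1; root [X../.XO/XOO] d8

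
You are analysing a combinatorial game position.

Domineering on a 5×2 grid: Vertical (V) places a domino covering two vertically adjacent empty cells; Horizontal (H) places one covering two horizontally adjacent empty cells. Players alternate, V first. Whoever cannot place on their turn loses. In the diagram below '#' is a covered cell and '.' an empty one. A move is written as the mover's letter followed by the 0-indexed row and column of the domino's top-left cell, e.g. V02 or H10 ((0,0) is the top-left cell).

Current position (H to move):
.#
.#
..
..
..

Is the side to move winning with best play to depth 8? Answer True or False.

p1 H@[.#/.#/../../..]: H20[.#/.#/##/../..]-1 H30[.#/.#/../##/..]+1* H40[.#/.#/../../##]-1
p2 V@[.#/.#/../##/..]: V00[##/##/../##/..]-1* V10[.#/##/#./##/..]-1
p3 H@[##/##/../##/..]: H20[##/##/##/##/..]+1* H40[##/##/../##/##]+1
p4 V@[##/##/##/##/..] terminal -1; root [.#/.#/../../..] d8

H winning at [.#/.#/../../..]: True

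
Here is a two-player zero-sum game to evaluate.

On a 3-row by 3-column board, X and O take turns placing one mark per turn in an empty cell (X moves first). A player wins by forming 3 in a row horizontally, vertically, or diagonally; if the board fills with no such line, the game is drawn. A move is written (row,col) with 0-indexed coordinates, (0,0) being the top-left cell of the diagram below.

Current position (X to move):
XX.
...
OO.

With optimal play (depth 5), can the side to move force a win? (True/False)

ply 1, X at XX./.../OO. | (0,2)=+1→XXX/.../OO.*; (1,0)=-1→XX./X../OO.; (1,1)=-1→XX./.X./OO.; (1,2)=-1→XX./..X/OO.; (2,2)=+1→XX./.../OOX
ply 2: XXX/.../OO. is terminal -1 (O); from XX./.../OO. depth 5

X winning at [XX./.../OO.]: True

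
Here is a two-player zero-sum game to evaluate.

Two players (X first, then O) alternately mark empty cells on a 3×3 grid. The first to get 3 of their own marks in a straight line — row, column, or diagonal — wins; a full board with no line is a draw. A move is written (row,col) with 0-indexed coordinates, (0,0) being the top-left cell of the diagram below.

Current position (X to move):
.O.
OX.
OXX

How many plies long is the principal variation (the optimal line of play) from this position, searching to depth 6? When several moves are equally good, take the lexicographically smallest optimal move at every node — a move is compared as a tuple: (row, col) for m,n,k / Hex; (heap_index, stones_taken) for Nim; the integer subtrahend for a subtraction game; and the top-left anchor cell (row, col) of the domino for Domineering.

p1 X@[.O./OX./OXX]: (0,0)[XO./OX./OXX]+1* (0,2)[.OX/OX./OXX]-1 (1,2)[.O./OXX/OXX]-1
p2 O@[XO./OX./OXX] terminal -1; root [.O./OX./OXX] d6

PV length from [.O./OX./OXX]: 1 ply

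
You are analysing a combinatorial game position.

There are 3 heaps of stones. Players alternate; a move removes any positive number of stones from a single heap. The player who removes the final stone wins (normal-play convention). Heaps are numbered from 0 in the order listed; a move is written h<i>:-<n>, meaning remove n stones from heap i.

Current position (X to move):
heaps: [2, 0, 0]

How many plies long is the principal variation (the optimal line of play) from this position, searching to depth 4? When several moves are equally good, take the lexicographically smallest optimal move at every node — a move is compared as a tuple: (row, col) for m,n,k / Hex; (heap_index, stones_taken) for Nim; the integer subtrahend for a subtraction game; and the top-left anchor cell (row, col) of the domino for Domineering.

p1 X@[(2,0,0)]: h0:-1[(1,0,0)]-1 h0:-2[(0,0,0)]+1*
p2 O@[(0,0,0)] terminal -1; root [(2,0,0)] d4

PV length from [(2,0,0)]: 1 ply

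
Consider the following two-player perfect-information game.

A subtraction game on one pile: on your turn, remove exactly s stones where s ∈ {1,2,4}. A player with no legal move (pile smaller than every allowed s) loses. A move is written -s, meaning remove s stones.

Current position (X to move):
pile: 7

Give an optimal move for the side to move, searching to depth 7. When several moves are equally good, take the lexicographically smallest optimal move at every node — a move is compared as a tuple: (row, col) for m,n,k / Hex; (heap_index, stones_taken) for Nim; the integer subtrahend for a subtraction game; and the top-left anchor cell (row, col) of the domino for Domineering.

[7] X move#1: -1:+1/6*, -2:-1/5, -4:+1/3
[6] O move#2: -1:-1/5*, -2:-1/4, -4:-1/2
[5] X move#3: -1:-1/4, -2:+1/3*, -4:-1/1
[3] O move#4: -1:-1/2*, -2:-1/1
[2] X move#5: -1:-1/1, -2:+1/0*
[0] end (terminal -1, O#6); searched 7 to 7

X's best at [7]: -1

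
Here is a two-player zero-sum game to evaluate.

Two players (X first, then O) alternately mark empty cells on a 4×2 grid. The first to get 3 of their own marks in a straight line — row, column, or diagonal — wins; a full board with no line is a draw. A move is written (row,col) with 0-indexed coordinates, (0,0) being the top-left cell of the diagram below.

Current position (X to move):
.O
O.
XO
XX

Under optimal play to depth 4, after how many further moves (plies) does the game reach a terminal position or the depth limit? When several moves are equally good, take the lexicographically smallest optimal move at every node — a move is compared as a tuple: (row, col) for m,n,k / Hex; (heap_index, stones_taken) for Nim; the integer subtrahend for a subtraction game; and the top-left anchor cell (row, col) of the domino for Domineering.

[.O/O./XO/XX] X move#1: (0,0):-1/XO/O./XO/XX, (1,1):+0/.O/OX/XO/XX*
[.O/OX/XO/XX] O move#2: (0,0):+0/OO/OX/XO/XX*
[OO/OX/XO/XX] end (terminal +0, X#3); searched .O/O./XO/XX to 4

PV length from [.O/O./XO/XX]: 2 plies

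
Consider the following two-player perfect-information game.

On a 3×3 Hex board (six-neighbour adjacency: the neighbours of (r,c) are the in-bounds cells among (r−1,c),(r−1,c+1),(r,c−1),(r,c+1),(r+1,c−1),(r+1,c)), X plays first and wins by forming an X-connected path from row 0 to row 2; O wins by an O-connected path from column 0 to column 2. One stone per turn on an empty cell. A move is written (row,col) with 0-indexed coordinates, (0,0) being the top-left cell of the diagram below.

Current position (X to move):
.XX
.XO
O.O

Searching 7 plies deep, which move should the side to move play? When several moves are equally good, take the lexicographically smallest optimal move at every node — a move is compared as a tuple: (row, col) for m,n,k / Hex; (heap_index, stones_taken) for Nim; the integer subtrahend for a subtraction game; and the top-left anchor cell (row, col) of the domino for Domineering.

X's best at [.XX/.XO/O.O]: (2,1)

[.XX/.XO/O.O] X move#1: (0,0):-1/XXX/.XO/O.O, (1,0):-1/.XX/XXO/O.O, (2,1):+1/.XX/.XO/OXO*
[.XX/.XO/OXO] end (terminal -1, O#2); searched .XX/.XO/O.O to 7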